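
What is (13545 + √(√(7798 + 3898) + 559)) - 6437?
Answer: 7108 + √(559 + 4*√731) ≈ 7133.8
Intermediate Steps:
(13545 + √(√(7798 + 3898) + 559)) - 6437 = (13545 + √(√11696 + 559)) - 6437 = (13545 + √(4*√731 + 559)) - 6437 = (13545 + √(559 + 4*√731)) - 6437 = 7108 + √(559 + 4*√731)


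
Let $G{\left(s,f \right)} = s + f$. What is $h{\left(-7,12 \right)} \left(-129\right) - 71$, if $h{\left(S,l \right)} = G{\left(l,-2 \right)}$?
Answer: $-1361$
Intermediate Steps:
$G{\left(s,f \right)} = f + s$
$h{\left(S,l \right)} = -2 + l$
$h{\left(-7,12 \right)} \left(-129\right) - 71 = \left(-2 + 12\right) \left(-129\right) - 71 = 10 \left(-129\right) - 71 = -1290 - 71 = -1361$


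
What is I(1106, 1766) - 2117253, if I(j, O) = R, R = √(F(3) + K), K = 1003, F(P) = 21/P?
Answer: -2117253 + √1010 ≈ -2.1172e+6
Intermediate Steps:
R = √1010 (R = √(21/3 + 1003) = √(21*(⅓) + 1003) = √(7 + 1003) = √1010 ≈ 31.780)
I(j, O) = √1010
I(1106, 1766) - 2117253 = √1010 - 2117253 = -2117253 + √1010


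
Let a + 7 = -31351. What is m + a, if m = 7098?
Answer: -24260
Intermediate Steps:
a = -31358 (a = -7 - 31351 = -31358)
m + a = 7098 - 31358 = -24260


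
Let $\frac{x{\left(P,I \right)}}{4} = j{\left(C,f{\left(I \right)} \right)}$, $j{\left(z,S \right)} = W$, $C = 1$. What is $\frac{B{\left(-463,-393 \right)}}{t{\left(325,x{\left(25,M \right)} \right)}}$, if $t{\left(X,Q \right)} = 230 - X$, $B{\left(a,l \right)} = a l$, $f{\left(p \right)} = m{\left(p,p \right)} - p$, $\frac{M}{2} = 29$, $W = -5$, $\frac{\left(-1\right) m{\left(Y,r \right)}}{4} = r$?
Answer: $- \frac{181959}{95} \approx -1915.4$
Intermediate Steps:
$m{\left(Y,r \right)} = - 4 r$
$M = 58$ ($M = 2 \cdot 29 = 58$)
$f{\left(p \right)} = - 5 p$ ($f{\left(p \right)} = - 4 p - p = - 5 p$)
$j{\left(z,S \right)} = -5$
$x{\left(P,I \right)} = -20$ ($x{\left(P,I \right)} = 4 \left(-5\right) = -20$)
$\frac{B{\left(-463,-393 \right)}}{t{\left(325,x{\left(25,M \right)} \right)}} = \frac{\left(-463\right) \left(-393\right)}{230 - 325} = \frac{181959}{230 - 325} = \frac{181959}{-95} = 181959 \left(- \frac{1}{95}\right) = - \frac{181959}{95}$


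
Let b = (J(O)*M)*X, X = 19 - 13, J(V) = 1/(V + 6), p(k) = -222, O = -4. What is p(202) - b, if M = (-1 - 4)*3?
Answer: -177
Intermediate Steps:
J(V) = 1/(6 + V)
M = -15 (M = -5*3 = -15)
X = 6
b = -45 (b = (-15/(6 - 4))*6 = (-15/2)*6 = ((½)*(-15))*6 = -15/2*6 = -45)
p(202) - b = -222 - 1*(-45) = -222 + 45 = -177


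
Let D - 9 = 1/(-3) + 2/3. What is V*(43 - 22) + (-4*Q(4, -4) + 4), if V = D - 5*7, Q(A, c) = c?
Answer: -519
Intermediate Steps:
D = 28/3 (D = 9 + (1/(-3) + 2/3) = 9 + (1*(-1/3) + 2*(1/3)) = 9 + (-1/3 + 2/3) = 9 + 1/3 = 28/3 ≈ 9.3333)
V = -77/3 (V = 28/3 - 5*7 = 28/3 - 35 = -77/3 ≈ -25.667)
V*(43 - 22) + (-4*Q(4, -4) + 4) = -77*(43 - 22)/3 + (-4*(-4) + 4) = -77/3*21 + (16 + 4) = -539 + 20 = -519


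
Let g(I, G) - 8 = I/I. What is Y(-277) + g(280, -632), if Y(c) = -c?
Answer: 286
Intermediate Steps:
g(I, G) = 9 (g(I, G) = 8 + I/I = 8 + 1 = 9)
Y(-277) + g(280, -632) = -1*(-277) + 9 = 277 + 9 = 286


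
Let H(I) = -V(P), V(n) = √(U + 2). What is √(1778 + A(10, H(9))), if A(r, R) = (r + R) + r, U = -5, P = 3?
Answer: √(1798 - I*√3) ≈ 42.403 - 0.0204*I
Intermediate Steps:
V(n) = I*√3 (V(n) = √(-5 + 2) = √(-3) = I*√3)
H(I) = -I*√3
A(r, R) = R + 2*r (A(r, R) = (R + r) + r = R + 2*r)
√(1778 + A(10, H(9))) = √(1778 + (-I*√3 + 2*10)) = √(1778 + (-I*√3 + 20)) = √(1778 + (20 - I*√3)) = √(1798 - I*√3)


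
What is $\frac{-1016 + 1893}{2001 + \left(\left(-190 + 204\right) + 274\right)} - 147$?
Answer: $- \frac{335606}{2289} \approx -146.62$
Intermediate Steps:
$\frac{-1016 + 1893}{2001 + \left(\left(-190 + 204\right) + 274\right)} - 147 = \frac{877}{2001 + \left(14 + 274\right)} - 147 = \frac{877}{2001 + 288} - 147 = \frac{877}{2289} - 147 = - \frac{335606}{2289}$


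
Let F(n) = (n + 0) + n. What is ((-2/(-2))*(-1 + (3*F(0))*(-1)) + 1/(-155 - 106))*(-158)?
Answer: 41396/261 ≈ 158.61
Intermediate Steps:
F(n) = 2*n (F(n) = n + n = 2*n)
((-2/(-2))*(-1 + (3*F(0))*(-1)) + 1/(-155 - 106))*(-158) = ((-2/(-2))*(-1 + (3*(2*0))*(-1)) + 1/(-155 - 106))*(-158) = ((-2*(-1/2))*(-1 + (3*0)*(-1)) + 1/(-261))*(-158) = (1*(-1 + 0*(-1)) - 1/261)*(-158) = (1*(-1 + 0) - 1/261)*(-158) = (1*(-1) - 1/261)*(-158) = (-1 - 1/261)*(-158) = -262/261*(-158) = 41396/261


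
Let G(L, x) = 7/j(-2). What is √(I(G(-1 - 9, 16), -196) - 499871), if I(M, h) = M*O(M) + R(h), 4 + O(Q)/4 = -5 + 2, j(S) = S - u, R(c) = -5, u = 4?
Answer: I*√4498590/3 ≈ 707.0*I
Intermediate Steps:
j(S) = -4 + S (j(S) = S - 1*4 = S - 4 = -4 + S)
O(Q) = -28 (O(Q) = -16 + 4*(-5 + 2) = -16 + 4*(-3) = -16 - 12 = -28)
G(L, x) = -7/6 (G(L, x) = 7/(-4 - 2) = 7/(-6) = 7*(-⅙) = -7/6)
I(M, h) = -5 - 28*M (I(M, h) = M*(-28) - 5 = -28*M - 5 = -5 - 28*M)
√(I(G(-1 - 9, 16), -196) - 499871) = √((-5 - 28*(-7/6)) - 499871) = √((-5 + 98/3) - 499871) = √(83/3 - 499871) = √(-1499530/3) = I*√4498590/3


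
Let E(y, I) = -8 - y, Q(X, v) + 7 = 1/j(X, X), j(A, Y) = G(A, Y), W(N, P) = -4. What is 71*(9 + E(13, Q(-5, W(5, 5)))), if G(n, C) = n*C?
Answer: -852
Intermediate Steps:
G(n, C) = C*n
j(A, Y) = A*Y (j(A, Y) = Y*A = A*Y)
Q(X, v) = -7 + X**(-2) (Q(X, v) = -7 + 1/(X*X) = -7 + 1/(X**2) = -7 + X**(-2))
71*(9 + E(13, Q(-5, W(5, 5)))) = 71*(9 + (-8 - 1*13)) = 71*(9 + (-8 - 13)) = 71*(9 - 21) = 71*(-12) = -852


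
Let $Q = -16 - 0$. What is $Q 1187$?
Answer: $-18992$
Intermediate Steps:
$Q = -16$ ($Q = -16 + 0 = -16$)
$Q 1187 = \left(-16\right) 1187 = -18992$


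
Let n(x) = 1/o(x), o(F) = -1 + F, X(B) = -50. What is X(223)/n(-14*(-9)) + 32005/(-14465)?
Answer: -18087651/2893 ≈ -6252.2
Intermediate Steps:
n(x) = 1/(-1 + x)
X(223)/n(-14*(-9)) + 32005/(-14465) = -50/(1/(-1 - 14*(-9))) + 32005/(-14465) = -50/(1/(-1 + 126)) + 32005*(-1/14465) = -50/(1/125) - 6401/2893 = -50/1/125 - 6401/2893 = -50*125 - 6401/2893 = -6250 - 6401/2893 = -18087651/2893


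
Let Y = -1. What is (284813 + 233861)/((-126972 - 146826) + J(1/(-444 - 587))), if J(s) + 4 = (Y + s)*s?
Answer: -275665116857/145520423345 ≈ -1.8943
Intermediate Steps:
J(s) = -4 + s*(-1 + s) (J(s) = -4 + (-1 + s)*s = -4 + s*(-1 + s))
(284813 + 233861)/((-126972 - 146826) + J(1/(-444 - 587))) = (284813 + 233861)/((-126972 - 146826) + (-4 + (1/(-444 - 587))**2 - 1/(-444 - 587))) = 518674/(-273798 + (-4 + (1/(-1031))**2 - 1/(-1031))) = 518674/(-273798 + (-4 + (-1/1031)**2 - 1*(-1/1031))) = 518674/(-273798 + (-4 + 1/1062961 + 1/1031)) = 518674/(-273798 - 4250812/1062961) = 518674/(-291040846690/1062961) = 518674*(-1062961/291040846690) = -275665116857/145520423345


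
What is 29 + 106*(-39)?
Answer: -4105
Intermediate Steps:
29 + 106*(-39) = 29 - 4134 = -4105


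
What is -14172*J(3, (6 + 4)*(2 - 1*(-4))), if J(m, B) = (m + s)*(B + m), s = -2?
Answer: -892836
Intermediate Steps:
J(m, B) = (-2 + m)*(B + m) (J(m, B) = (m - 2)*(B + m) = (-2 + m)*(B + m))
-14172*J(3, (6 + 4)*(2 - 1*(-4))) = -14172*(3² - 2*(6 + 4)*(2 - 1*(-4)) - 2*3 + ((6 + 4)*(2 - 1*(-4)))*3) = -14172*(9 - 20*(2 + 4) - 6 + (10*(2 + 4))*3) = -14172*(9 - 20*6 - 6 + (10*6)*3) = -14172*(9 - 2*60 - 6 + 60*3) = -14172*(9 - 120 - 6 + 180) = -14172*63 = -892836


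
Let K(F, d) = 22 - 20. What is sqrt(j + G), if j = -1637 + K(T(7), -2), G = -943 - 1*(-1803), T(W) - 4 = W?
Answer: 5*I*sqrt(31) ≈ 27.839*I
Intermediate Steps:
T(W) = 4 + W
K(F, d) = 2
G = 860 (G = -943 + 1803 = 860)
j = -1635 (j = -1637 + 2 = -1635)
sqrt(j + G) = sqrt(-1635 + 860) = sqrt(-775) = 5*I*sqrt(31)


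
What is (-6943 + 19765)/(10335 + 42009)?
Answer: 2137/8724 ≈ 0.24496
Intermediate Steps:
(-6943 + 19765)/(10335 + 42009) = 12822/52344 = 12822*(1/52344) = 2137/8724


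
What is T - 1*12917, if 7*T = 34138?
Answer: -56281/7 ≈ -8040.1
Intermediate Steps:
T = 34138/7 (T = (⅐)*34138 = 34138/7 ≈ 4876.9)
T - 1*12917 = 34138/7 - 1*12917 = 34138/7 - 12917 = -56281/7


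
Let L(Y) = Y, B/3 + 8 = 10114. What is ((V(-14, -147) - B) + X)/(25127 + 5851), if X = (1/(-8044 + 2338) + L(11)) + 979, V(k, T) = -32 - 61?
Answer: -167876227/176760468 ≈ -0.94974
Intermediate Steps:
B = 30318 (B = -24 + 3*10114 = -24 + 30342 = 30318)
V(k, T) = -93
X = 5648939/5706 (X = (1/(-8044 + 2338) + 11) + 979 = (1/(-5706) + 11) + 979 = (-1/5706 + 11) + 979 = 62765/5706 + 979 = 5648939/5706 ≈ 990.00)
((V(-14, -147) - B) + X)/(25127 + 5851) = ((-93 - 1*30318) + 5648939/5706)/(25127 + 5851) = ((-93 - 30318) + 5648939/5706)/30978 = (-30411 + 5648939/5706)*(1/30978) = -167876227/5706*1/30978 = -167876227/176760468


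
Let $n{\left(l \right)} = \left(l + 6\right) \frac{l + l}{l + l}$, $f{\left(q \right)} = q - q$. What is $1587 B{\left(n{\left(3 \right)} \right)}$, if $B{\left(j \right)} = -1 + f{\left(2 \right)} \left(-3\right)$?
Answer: $-1587$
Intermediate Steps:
$f{\left(q \right)} = 0$
$n{\left(l \right)} = 6 + l$ ($n{\left(l \right)} = \left(6 + l\right) \frac{2 l}{2 l} = \left(6 + l\right) 2 l \frac{1}{2 l} = \left(6 + l\right) 1 = 6 + l$)
$B{\left(j \right)} = -1$ ($B{\left(j \right)} = -1 + 0 \left(-3\right) = -1 + 0 = -1$)
$1587 B{\left(n{\left(3 \right)} \right)} = 1587 \left(-1\right) = -1587$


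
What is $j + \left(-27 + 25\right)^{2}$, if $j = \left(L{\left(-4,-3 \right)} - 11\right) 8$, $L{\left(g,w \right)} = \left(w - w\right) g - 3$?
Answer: $-108$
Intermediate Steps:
$L{\left(g,w \right)} = -3$ ($L{\left(g,w \right)} = 0 g - 3 = 0 - 3 = -3$)
$j = -112$ ($j = \left(-3 - 11\right) 8 = \left(-14\right) 8 = -112$)
$j + \left(-27 + 25\right)^{2} = -112 + \left(-27 + 25\right)^{2} = -112 + \left(-2\right)^{2} = -112 + 4 = -108$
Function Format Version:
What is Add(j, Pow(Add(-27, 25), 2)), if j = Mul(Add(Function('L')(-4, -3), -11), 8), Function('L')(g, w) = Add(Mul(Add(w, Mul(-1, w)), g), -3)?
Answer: -108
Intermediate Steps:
Function('L')(g, w) = -3 (Function('L')(g, w) = Add(Mul(0, g), -3) = Add(0, -3) = -3)
j = -112 (j = Mul(Add(-3, -11), 8) = Mul(-14, 8) = -112)
Add(j, Pow(Add(-27, 25), 2)) = Add(-112, Pow(Add(-27, 25), 2)) = Add(-112, Pow(-2, 2)) = Add(-112, 4) = -108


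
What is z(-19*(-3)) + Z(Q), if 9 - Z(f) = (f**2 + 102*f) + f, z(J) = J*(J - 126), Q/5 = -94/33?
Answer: -2896606/1089 ≈ -2659.9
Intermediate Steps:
Q = -470/33 (Q = 5*(-94/33) = -470/33 ≈ -14.242)
z(J) = J*(-126 + J)
Z(f) = 9 - f**2 - 103*f (Z(f) = 9 - ((f**2 + 102*f) + f) = 9 - (f**2 + 103*f) = 9 + (-f**2 - 103*f) = 9 - f**2 - 103*f)
z(-19*(-3)) + Z(Q) = (-19*(-3))*(-126 - 19*(-3)) + (9 - (-470/33)**2 - 103*(-470/33)) = 57*(-126 + 57) + (9 - 1*220900/1089 + 48410/33) = 57*(-69) + (9 - 220900/1089 + 48410/33) = -3933 + 1386431/1089 = -2896606/1089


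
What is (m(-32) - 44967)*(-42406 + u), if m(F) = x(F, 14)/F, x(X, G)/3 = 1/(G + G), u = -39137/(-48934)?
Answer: 11943558798402735/6263552 ≈ 1.9068e+9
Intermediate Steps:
u = 39137/48934 (u = -39137*(-1/48934) = 39137/48934 ≈ 0.79979)
x(X, G) = 3/(2*G) (x(X, G) = 3/(G + G) = 3/((2*G)) = 3*(1/(2*G)) = 3/(2*G))
m(F) = 3/(28*F) (m(F) = ((3/2)/14)/F = ((3/2)*(1/14))/F = 3/(28*F))
(m(-32) - 44967)*(-42406 + u) = ((3/28)/(-32) - 44967)*(-42406 + 39137/48934) = ((3/28)*(-1/32) - 44967)*(-2075056067/48934) = (-3/896 - 44967)*(-2075056067/48934) = -40290435/896*(-2075056067/48934) = 11943558798402735/6263552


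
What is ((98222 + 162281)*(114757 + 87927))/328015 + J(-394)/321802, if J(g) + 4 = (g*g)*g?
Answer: 8485507830402442/52777941515 ≈ 1.6078e+5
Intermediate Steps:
J(g) = -4 + g**3 (J(g) = -4 + (g*g)*g = -4 + g**2*g = -4 + g**3)
((98222 + 162281)*(114757 + 87927))/328015 + J(-394)/321802 = ((98222 + 162281)*(114757 + 87927))/328015 + (-4 + (-394)**3)/321802 = (260503*202684)*(1/328015) + (-4 - 61162984)*(1/321802) = 52799790052*(1/328015) - 61162988*1/321802 = 52799790052/328015 - 30581494/160901 = 8485507830402442/52777941515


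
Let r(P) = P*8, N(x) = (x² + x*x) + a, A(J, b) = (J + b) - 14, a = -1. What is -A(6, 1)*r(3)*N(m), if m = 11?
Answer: 40488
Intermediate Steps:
A(J, b) = -14 + J + b
N(x) = -1 + 2*x² (N(x) = (x² + x*x) - 1 = (x² + x²) - 1 = 2*x² - 1 = -1 + 2*x²)
r(P) = 8*P
-A(6, 1)*r(3)*N(m) = -(-14 + 6 + 1)*(8*3)*(-1 + 2*11²) = -(-7*24)*(-1 + 2*121) = -(-168)*(-1 + 242) = -(-168)*241 = -1*(-40488) = 40488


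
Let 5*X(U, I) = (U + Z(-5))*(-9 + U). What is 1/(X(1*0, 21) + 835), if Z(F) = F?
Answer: 1/844 ≈ 0.0011848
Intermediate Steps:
X(U, I) = (-9 + U)*(-5 + U)/5 (X(U, I) = ((U - 5)*(-9 + U))/5 = ((-5 + U)*(-9 + U))/5 = ((-9 + U)*(-5 + U))/5 = (-9 + U)*(-5 + U)/5)
1/(X(1*0, 21) + 835) = 1/((9 - 14*0/5 + (1*0)²/5) + 835) = 1/((9 - 14/5*0 + (⅕)*0²) + 835) = 1/((9 + 0 + (⅕)*0) + 835) = 1/((9 + 0 + 0) + 835) = 1/(9 + 835) = 1/844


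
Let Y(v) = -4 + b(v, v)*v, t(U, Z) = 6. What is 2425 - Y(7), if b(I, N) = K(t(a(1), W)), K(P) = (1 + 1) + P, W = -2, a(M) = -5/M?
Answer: 2373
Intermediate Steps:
K(P) = 2 + P
b(I, N) = 8 (b(I, N) = 2 + 6 = 8)
Y(v) = -4 + 8*v
2425 - Y(7) = 2425 - (-4 + 8*7) = 2425 - (-4 + 56) = 2425 - 1*52 = 2425 - 52 = 2373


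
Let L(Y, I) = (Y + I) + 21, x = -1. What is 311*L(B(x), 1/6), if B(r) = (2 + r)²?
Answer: 41363/6 ≈ 6893.8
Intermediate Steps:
L(Y, I) = 21 + I + Y (L(Y, I) = (I + Y) + 21 = 21 + I + Y)
311*L(B(x), 1/6) = 311*(21 + 1/6 + (2 - 1)²) = 311*(21 + ⅙ + 1²) = 311*(21 + ⅙ + 1) = 311*(133/6) = 41363/6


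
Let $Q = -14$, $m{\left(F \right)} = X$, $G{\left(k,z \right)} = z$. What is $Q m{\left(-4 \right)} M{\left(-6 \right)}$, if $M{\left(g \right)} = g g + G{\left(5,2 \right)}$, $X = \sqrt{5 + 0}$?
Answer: $- 532 \sqrt{5} \approx -1189.6$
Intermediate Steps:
$X = \sqrt{5} \approx 2.2361$
$M{\left(g \right)} = 2 + g^{2}$ ($M{\left(g \right)} = g g + 2 = g^{2} + 2 = 2 + g^{2}$)
$m{\left(F \right)} = \sqrt{5}$
$Q m{\left(-4 \right)} M{\left(-6 \right)} = - 14 \sqrt{5} \left(2 + \left(-6\right)^{2}\right) = - 14 \sqrt{5} \left(2 + 36\right) = - 14 \sqrt{5} \cdot 38 = - 532 \sqrt{5}$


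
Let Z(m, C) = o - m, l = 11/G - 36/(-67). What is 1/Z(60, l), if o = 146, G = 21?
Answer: 1/86 ≈ 0.011628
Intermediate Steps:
l = 1493/1407 (l = 11/21 - 36/(-67) = 11*(1/21) - 36*(-1/67) = 11/21 + 36/67 = 1493/1407 ≈ 1.0611)
Z(m, C) = 146 - m
1/Z(60, l) = 1/(146 - 1*60) = 1/(146 - 60) = 1/86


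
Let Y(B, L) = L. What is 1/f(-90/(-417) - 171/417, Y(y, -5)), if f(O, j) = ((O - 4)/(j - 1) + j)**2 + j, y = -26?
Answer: 695556/9388789 ≈ 0.074084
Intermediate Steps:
f(O, j) = j + (j + (-4 + O)/(-1 + j))**2 (f(O, j) = ((-4 + O)/(-1 + j) + j)**2 + j = (j + (-4 + O)/(-1 + j))**2 + j = j + (j + (-4 + O)/(-1 + j))**2)
1/f(-90/(-417) - 171/417, Y(y, -5)) = 1/(-5 + (-4 + (-90/(-417) - 171/417) + (-5)**2 - 1*(-5))**2/(-1 - 5)**2) = 1/(-5 + (-4 + (-90*(-1/417) - 171*1/417) + 25 + 5)**2/(-6)**2) = 1/(-5 + (-4 + (30/139 - 57/139) + 25 + 5)**2/36) = 1/(-5 + (-4 - 27/139 + 25 + 5)**2/36) = 1/(-5 + (3587/139)**2/36) = 1/(-5 + (1/36)*(12866569/19321)) = 1/(-5 + 12866569/695556) = 1/(9388789/695556) = 695556/9388789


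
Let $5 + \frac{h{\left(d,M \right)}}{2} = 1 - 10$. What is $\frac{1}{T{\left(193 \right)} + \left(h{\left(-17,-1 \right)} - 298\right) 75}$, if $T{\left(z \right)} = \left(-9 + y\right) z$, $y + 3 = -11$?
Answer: $- \frac{1}{28889} \approx -3.4615 \cdot 10^{-5}$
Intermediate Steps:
$y = -14$ ($y = -3 - 11 = -14$)
$h{\left(d,M \right)} = -28$ ($h{\left(d,M \right)} = -10 + 2 \left(1 - 10\right) = -10 + 2 \left(-9\right) = -10 - 18 = -28$)
$T{\left(z \right)} = - 23 z$ ($T{\left(z \right)} = \left(-9 - 14\right) z = - 23 z$)
$\frac{1}{T{\left(193 \right)} + \left(h{\left(-17,-1 \right)} - 298\right) 75} = \frac{1}{\left(-23\right) 193 + \left(-28 - 298\right) 75} = \frac{1}{-4439 - 24450} = \frac{1}{-28889} = - \frac{1}{28889}$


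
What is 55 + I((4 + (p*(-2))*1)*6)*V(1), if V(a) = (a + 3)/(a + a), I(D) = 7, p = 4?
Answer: 69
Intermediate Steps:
V(a) = (3 + a)/(2*a) (V(a) = (3 + a)/((2*a)) = (3 + a)*(1/(2*a)) = (3 + a)/(2*a))
55 + I((4 + (p*(-2))*1)*6)*V(1) = 55 + 7*((½)*(3 + 1)/1) = 55 + 7*((½)*1*4) = 55 + 7*2 = 55 + 14 = 69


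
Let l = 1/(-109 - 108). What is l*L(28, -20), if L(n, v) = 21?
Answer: -3/31 ≈ -0.096774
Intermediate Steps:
l = -1/217 (l = 1/(-217) = -1/217 ≈ -0.0046083)
l*L(28, -20) = -1/217*21 = -3/31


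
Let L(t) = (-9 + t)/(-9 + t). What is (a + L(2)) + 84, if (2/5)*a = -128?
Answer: -235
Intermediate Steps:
L(t) = 1
a = -320 (a = (5/2)*(-128) = -320)
(a + L(2)) + 84 = (-320 + 1) + 84 = -319 + 84 = -235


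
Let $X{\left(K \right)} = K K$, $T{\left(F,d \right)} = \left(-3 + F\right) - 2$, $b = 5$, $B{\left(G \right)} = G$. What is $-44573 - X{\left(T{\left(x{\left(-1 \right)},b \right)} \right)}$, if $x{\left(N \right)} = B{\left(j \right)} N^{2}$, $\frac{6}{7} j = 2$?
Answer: $- \frac{401221}{9} \approx -44580.0$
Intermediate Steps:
$j = \frac{7}{3}$ ($j = \frac{7}{6} \cdot 2 = \frac{7}{3} \approx 2.3333$)
$x{\left(N \right)} = \frac{7 N^{2}}{3}$
$T{\left(F,d \right)} = -5 + F$
$X{\left(K \right)} = K^{2}$
$-44573 - X{\left(T{\left(x{\left(-1 \right)},b \right)} \right)} = -44573 - \left(-5 + \frac{7 \left(-1\right)^{2}}{3}\right)^{2} = -44573 - \left(-5 + \frac{7}{3} \cdot 1\right)^{2} = -44573 - \left(-5 + \frac{7}{3}\right)^{2} = -44573 - \left(- \frac{8}{3}\right)^{2} = -44573 - \frac{64}{9} = - \frac{401221}{9}$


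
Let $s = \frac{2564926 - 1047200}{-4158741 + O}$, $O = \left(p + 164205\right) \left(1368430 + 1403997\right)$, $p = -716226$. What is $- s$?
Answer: $\frac{44639}{45013002462} \approx 9.9169 \cdot 10^{-7}$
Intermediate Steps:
$O = -1530437924967$ ($O = \left(-716226 + 164205\right) \left(1368430 + 1403997\right) = \left(-552021\right) 2772427 = -1530437924967$)
$s = - \frac{44639}{45013002462}$ ($s = \frac{2564926 - 1047200}{-4158741 - 1530437924967} = \frac{1517726}{-1530442083708} = 1517726 \left(- \frac{1}{1530442083708}\right) = - \frac{44639}{45013002462} \approx -9.9169 \cdot 10^{-7}$)
$- s = \left(-1\right) \left(- \frac{44639}{45013002462}\right) = \frac{44639}{45013002462}$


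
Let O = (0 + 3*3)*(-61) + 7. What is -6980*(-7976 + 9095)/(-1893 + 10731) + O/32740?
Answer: -21310374083/24113010 ≈ -883.77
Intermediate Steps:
O = -542 (O = (0 + 9)*(-61) + 7 = 9*(-61) + 7 = -549 + 7 = -542)
-6980*(-7976 + 9095)/(-1893 + 10731) + O/32740 = -6980*(-7976 + 9095)/(-1893 + 10731) - 542/32740 = -6980/(8838/1119) - 542*1/32740 = -6980/(8838*(1/1119)) - 271/16370 = -6980/2946/373 - 271/16370 = -6980*373/2946 - 271/16370 = -1301770/1473 - 271/16370 = -21310374083/24113010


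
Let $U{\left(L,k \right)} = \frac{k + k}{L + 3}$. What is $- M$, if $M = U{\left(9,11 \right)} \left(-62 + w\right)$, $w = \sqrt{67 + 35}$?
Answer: $\frac{341}{3} - \frac{11 \sqrt{102}}{6} \approx 95.151$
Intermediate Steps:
$U{\left(L,k \right)} = \frac{2 k}{3 + L}$
$w = \sqrt{102} \approx 10.1$
$M = - \frac{341}{3} + \frac{11 \sqrt{102}}{6}$ ($M = 2 \cdot 11 \frac{1}{3 + 9} \left(-62 + \sqrt{102}\right) = 2 \cdot 11 \cdot \frac{1}{12} \left(-62 + \sqrt{102}\right) = \frac{11 \left(-62 + \sqrt{102}\right)}{6} = - \frac{341}{3} + \frac{11 \sqrt{102}}{6} \approx -95.151$)
$- M = - (- \frac{341}{3} + \frac{11 \sqrt{102}}{6}) = \frac{341}{3} - \frac{11 \sqrt{102}}{6}$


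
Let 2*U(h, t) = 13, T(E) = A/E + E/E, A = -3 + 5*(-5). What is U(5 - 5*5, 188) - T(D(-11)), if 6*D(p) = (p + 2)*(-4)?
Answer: 61/6 ≈ 10.167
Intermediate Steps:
A = -28 (A = -3 - 25 = -28)
D(p) = -4/3 - 2*p/3 (D(p) = ((p + 2)*(-4))/6 = ((2 + p)*(-4))/6 = (-8 - 4*p)/6 = -4/3 - 2*p/3)
T(E) = 1 - 28/E (T(E) = -28/E + E/E = -28/E + 1 = 1 - 28/E)
U(h, t) = 13/2 (U(h, t) = (½)*13 = 13/2)
U(5 - 5*5, 188) - T(D(-11)) = 13/2 - (-28 + (-4/3 - ⅔*(-11)))/(-4/3 - ⅔*(-11)) = 13/2 - (-28 + (-4/3 + 22/3))/(-4/3 + 22/3) = 13/2 - (-28 + 6)/6 = 13/2 - (-22)/6 = 13/2 - 1*(-11/3) = 13/2 + 11/3 = 61/6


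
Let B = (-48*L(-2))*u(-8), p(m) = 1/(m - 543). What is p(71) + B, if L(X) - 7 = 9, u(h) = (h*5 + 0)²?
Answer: -579993601/472 ≈ -1.2288e+6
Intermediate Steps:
u(h) = 25*h² (u(h) = (5*h + 0)² = (5*h)² = 25*h²)
L(X) = 16 (L(X) = 7 + 9 = 16)
p(m) = 1/(-543 + m)
B = -1228800 (B = (-48*16)*(25*(-8)²) = -19200*64 = -768*1600 = -1228800)
p(71) + B = 1/(-543 + 71) - 1228800 = 1/(-472) - 1228800 = -1/472 - 1228800 = -579993601/472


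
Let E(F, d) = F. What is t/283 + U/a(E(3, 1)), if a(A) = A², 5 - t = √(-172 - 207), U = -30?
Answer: -2815/849 - I*√379/283 ≈ -3.3157 - 0.068791*I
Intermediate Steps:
t = 5 - I*√379 (t = 5 - √(-172 - 207) = 5 - √(-379) = 5 - I*√379 ≈ 5.0 - 19.468*I)
t/283 + U/a(E(3, 1)) = (5 - I*√379)/283 - 30/(3²) = (5 - I*√379)*(1/283) - 30/9 = (5/283 - I*√379/283) - 30*⅑ = (5/283 - I*√379/283) - 10/3 = -2815/849 - I*√379/283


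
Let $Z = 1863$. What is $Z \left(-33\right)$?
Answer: $-61479$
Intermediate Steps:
$Z \left(-33\right) = 1863 \left(-33\right) = -61479$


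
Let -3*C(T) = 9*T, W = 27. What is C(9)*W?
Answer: -729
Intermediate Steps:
C(T) = -3*T
C(9)*W = -3*9*27 = -27*27 = -729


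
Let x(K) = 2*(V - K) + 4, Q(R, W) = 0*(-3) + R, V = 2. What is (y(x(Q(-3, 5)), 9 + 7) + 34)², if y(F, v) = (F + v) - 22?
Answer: 1764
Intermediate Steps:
Q(R, W) = R (Q(R, W) = 0 + R = R)
x(K) = 8 - 2*K (x(K) = 2*(2 - K) + 4 = (4 - 2*K) + 4 = 8 - 2*K)
y(F, v) = -22 + F + v
(y(x(Q(-3, 5)), 9 + 7) + 34)² = ((-22 + (8 - 2*(-3)) + (9 + 7)) + 34)² = ((-22 + (8 + 6) + 16) + 34)² = ((-22 + 14 + 16) + 34)² = (8 + 34)² = 42² = 1764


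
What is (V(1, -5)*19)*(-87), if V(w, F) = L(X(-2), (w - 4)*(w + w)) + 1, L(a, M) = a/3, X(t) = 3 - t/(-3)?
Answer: -8816/3 ≈ -2938.7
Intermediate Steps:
X(t) = 3 + t/3 (X(t) = 3 - t*(-1)/3 = 3 - (-1)*t/3 = 3 + t/3)
L(a, M) = a/3 (L(a, M) = a*(⅓) = a/3)
V(w, F) = 16/9 (V(w, F) = (3 + (⅓)*(-2))/3 + 1 = (3 - ⅔)/3 + 1 = (⅓)*(7/3) + 1 = 7/9 + 1 = 16/9)
(V(1, -5)*19)*(-87) = ((16/9)*19)*(-87) = (304/9)*(-87) = -8816/3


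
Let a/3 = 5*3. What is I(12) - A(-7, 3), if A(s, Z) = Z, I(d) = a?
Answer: 42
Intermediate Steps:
a = 45 (a = 3*(5*3) = 3*15 = 45)
I(d) = 45
I(12) - A(-7, 3) = 45 - 1*3 = 45 - 3 = 42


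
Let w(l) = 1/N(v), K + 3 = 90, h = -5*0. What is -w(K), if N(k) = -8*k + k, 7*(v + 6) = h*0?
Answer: -1/42 ≈ -0.023810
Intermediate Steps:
h = 0
K = 87 (K = -3 + 90 = 87)
v = -6 (v = -6 + (0*0)/7 = -6 + (1/7)*0 = -6 + 0 = -6)
N(k) = -7*k
w(l) = 1/42 (w(l) = 1/(-7*(-6)) = 1/42)
-w(K) = -1*1/42 = -1/42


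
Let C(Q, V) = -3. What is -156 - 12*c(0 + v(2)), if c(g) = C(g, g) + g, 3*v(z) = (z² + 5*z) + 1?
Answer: -180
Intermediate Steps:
v(z) = ⅓ + z²/3 + 5*z/3 (v(z) = ((z² + 5*z) + 1)/3 = (1 + z² + 5*z)/3 = ⅓ + z²/3 + 5*z/3)
c(g) = -3 + g
-156 - 12*c(0 + v(2)) = -156 - 12*(-3 + (0 + (⅓ + (⅓)*2² + (5/3)*2))) = -156 - 12*(-3 + (0 + (⅓ + (⅓)*4 + 10/3))) = -156 - 12*(-3 + (0 + (⅓ + 4/3 + 10/3))) = -156 - 12*(-3 + (0 + 5)) = -156 - 12*(-3 + 5) = -156 - 12*2 = -156 - 24 = -180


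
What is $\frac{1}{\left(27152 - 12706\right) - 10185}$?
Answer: $\frac{1}{4261} \approx 0.00023469$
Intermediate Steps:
$\frac{1}{\left(27152 - 12706\right) - 10185} = \frac{1}{14446 - 10185} = \frac{1}{4261}$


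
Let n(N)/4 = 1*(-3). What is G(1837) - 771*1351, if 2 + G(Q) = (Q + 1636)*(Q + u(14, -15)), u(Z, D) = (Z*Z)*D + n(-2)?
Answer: -4914018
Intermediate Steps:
n(N) = -12 (n(N) = 4*(1*(-3)) = 4*(-3) = -12)
u(Z, D) = -12 + D*Z**2 (u(Z, D) = (Z*Z)*D - 12 = Z**2*D - 12 = D*Z**2 - 12 = -12 + D*Z**2)
G(Q) = -2 + (-2952 + Q)*(1636 + Q) (G(Q) = -2 + (Q + 1636)*(Q + (-12 - 15*14**2)) = -2 + (1636 + Q)*(Q + (-12 - 15*196)) = -2 + (1636 + Q)*(Q + (-12 - 2940)) = -2 + (1636 + Q)*(Q - 2952) = -2 + (1636 + Q)*(-2952 + Q) = -2 + (-2952 + Q)*(1636 + Q))
G(1837) - 771*1351 = (-4829474 + 1837**2 - 1316*1837) - 771*1351 = (-4829474 + 3374569 - 2417492) - 1*1041621 = -3872397 - 1041621 = -4914018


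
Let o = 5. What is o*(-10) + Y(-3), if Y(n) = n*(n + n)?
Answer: -32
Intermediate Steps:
Y(n) = 2*n² (Y(n) = n*(2*n) = 2*n²)
o*(-10) + Y(-3) = 5*(-10) + 2*(-3)² = -50 + 2*9 = -50 + 18 = -32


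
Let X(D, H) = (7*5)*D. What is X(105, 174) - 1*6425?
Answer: -2750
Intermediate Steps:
X(D, H) = 35*D
X(105, 174) - 1*6425 = 35*105 - 1*6425 = 3675 - 6425 = -2750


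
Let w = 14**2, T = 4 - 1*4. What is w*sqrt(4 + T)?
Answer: 392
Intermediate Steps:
T = 0 (T = 4 - 4 = 0)
w = 196
w*sqrt(4 + T) = 196*sqrt(4 + 0) = 196*sqrt(4) = 196*2 = 392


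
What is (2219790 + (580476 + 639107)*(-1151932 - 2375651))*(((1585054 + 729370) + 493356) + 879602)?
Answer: -15863773858481566818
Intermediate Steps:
(2219790 + (580476 + 639107)*(-1151932 - 2375651))*(((1585054 + 729370) + 493356) + 879602) = (2219790 + 1219583*(-3527583))*((2314424 + 493356) + 879602) = (2219790 - 4302180257889)*(2807780 + 879602) = -4302178038099*3687382 = -15863773858481566818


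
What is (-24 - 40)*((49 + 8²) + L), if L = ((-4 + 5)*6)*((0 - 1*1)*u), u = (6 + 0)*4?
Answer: 1984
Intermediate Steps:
u = 24 (u = 6*4 = 24)
L = -144 (L = ((-4 + 5)*6)*((0 - 1*1)*24) = (1*6)*((0 - 1)*24) = 6*(-1*24) = 6*(-24) = -144)
(-24 - 40)*((49 + 8²) + L) = (-24 - 40)*((49 + 8²) - 144) = -64*((49 + 64) - 144) = -64*(113 - 144) = -64*(-31) = 1984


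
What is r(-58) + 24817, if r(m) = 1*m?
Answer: 24759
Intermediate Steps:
r(m) = m
r(-58) + 24817 = -58 + 24817 = 24759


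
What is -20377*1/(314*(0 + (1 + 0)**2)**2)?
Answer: -20377/314 ≈ -64.895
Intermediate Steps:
-20377*1/(314*(0 + (1 + 0)**2)**2) = -20377*1/(314*(0 + 1**2)**2) = -20377*1/(314*(0 + 1)**2) = -20377/((-314*1**2*(-1))) = -20377/((-314*(-1))) = -20377/314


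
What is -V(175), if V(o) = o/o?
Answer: -1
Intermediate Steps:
V(o) = 1
-V(175) = -1*1 = -1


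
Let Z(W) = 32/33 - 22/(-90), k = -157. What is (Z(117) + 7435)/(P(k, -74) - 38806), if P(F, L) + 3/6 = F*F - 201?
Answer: -7361852/14214915 ≈ -0.51790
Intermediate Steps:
P(F, L) = -403/2 + F² (P(F, L) = -½ + (F*F - 201) = -½ + (F² - 201) = -½ + (-201 + F²) = -403/2 + F²)
Z(W) = 601/495 (Z(W) = 32*(1/33) - 22*(-1/90) = 32/33 + 11/45 = 601/495)
(Z(117) + 7435)/(P(k, -74) - 38806) = (601/495 + 7435)/((-403/2 + (-157)²) - 38806) = 3680926/(495*((-403/2 + 24649) - 38806)) = 3680926/(495*(48895/2 - 38806)) = 3680926/(495*(-28717/2)) = (3680926/495)*(-2/28717) = -7361852/14214915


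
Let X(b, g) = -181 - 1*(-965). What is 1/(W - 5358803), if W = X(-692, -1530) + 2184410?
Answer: -1/3173609 ≈ -3.1510e-7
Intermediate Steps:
X(b, g) = 784 (X(b, g) = -181 + 965 = 784)
W = 2185194 (W = 784 + 2184410 = 2185194)
1/(W - 5358803) = 1/(2185194 - 5358803) = 1/(-3173609) = -1/3173609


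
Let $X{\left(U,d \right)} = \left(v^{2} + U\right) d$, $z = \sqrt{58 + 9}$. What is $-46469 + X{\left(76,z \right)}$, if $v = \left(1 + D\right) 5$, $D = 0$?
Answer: $-46469 + 101 \sqrt{67} \approx -45642.0$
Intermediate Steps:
$v = 5$ ($v = \left(1 + 0\right) 5 = 1 \cdot 5 = 5$)
$z = \sqrt{67} \approx 8.1853$
$X{\left(U,d \right)} = d \left(25 + U\right)$ ($X{\left(U,d \right)} = \left(5^{2} + U\right) d = \left(25 + U\right) d = d \left(25 + U\right)$)
$-46469 + X{\left(76,z \right)} = -46469 + \sqrt{67} \left(25 + 76\right) = -46469 + \sqrt{67} \cdot 101 = -46469 + 101 \sqrt{67}$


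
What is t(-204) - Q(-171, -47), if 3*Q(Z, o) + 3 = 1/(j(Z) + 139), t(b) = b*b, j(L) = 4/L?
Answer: 989027948/23765 ≈ 41617.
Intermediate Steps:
t(b) = b²
Q(Z, o) = -1 + 1/(3*(139 + 4/Z)) (Q(Z, o) = -1 + 1/(3*(4/Z + 139)) = -1 + 1/(3*(139 + 4/Z)))
t(-204) - Q(-171, -47) = (-204)² - 4*(-3 - 104*(-171))/(3*(4 + 139*(-171))) = 41616 - 4*(-3 + 17784)/(3*(4 - 23769)) = 41616 - 4*17781/(3*(-23765)) = 41616 - 4*(-1)*17781/(3*23765) = 41616 - 1*(-23708/23765) = 41616 + 23708/23765 = 989027948/23765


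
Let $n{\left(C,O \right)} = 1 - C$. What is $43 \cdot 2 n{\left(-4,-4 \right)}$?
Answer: $430$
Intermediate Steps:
$43 \cdot 2 n{\left(-4,-4 \right)} = 43 \cdot 2 \left(1 - -4\right) = 86 \left(1 + 4\right) = 86 \cdot 5 = 430$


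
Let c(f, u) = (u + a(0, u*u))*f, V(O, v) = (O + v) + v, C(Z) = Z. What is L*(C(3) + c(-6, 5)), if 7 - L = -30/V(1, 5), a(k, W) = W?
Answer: -18939/11 ≈ -1721.7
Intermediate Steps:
V(O, v) = O + 2*v
c(f, u) = f*(u + u²) (c(f, u) = (u + u*u)*f = (u + u²)*f = f*(u + u²))
L = 107/11 (L = 7 - (-30)/(1 + 2*5) = 7 - (-30)/(1 + 10) = 7 - (-30)/11 = 7 - 1*(-30/11) = 7 + 30/11 = 107/11 ≈ 9.7273)
L*(C(3) + c(-6, 5)) = 107*(3 - 6*5*(1 + 5))/11 = 107*(3 - 6*5*6)/11 = 107*(3 - 180)/11 = (107/11)*(-177) = -18939/11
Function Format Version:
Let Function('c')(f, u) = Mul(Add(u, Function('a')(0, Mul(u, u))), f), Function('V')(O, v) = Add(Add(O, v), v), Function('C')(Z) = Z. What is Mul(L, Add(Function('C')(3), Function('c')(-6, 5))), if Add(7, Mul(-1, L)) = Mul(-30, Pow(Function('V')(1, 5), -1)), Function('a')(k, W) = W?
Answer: Rational(-18939, 11) ≈ -1721.7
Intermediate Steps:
Function('V')(O, v) = Add(O, Mul(2, v))
Function('c')(f, u) = Mul(f, Add(u, Pow(u, 2))) (Function('c')(f, u) = Mul(Add(u, Mul(u, u)), f) = Mul(Add(u, Pow(u, 2)), f) = Mul(f, Add(u, Pow(u, 2))))
L = Rational(107, 11) (L = Add(7, Mul(-1, Mul(-30, Pow(Add(1, Mul(2, 5)), -1)))) = Add(7, Mul(-1, Mul(-30, Pow(Add(1, 10), -1)))) = Add(7, Mul(-1, Mul(-30, Pow(11, -1)))) = Add(7, Mul(-1, Mul(-30, Rational(1, 11)))) = Add(7, Mul(-1, Rational(-30, 11))) = Add(7, Rational(30, 11)) = Rational(107, 11) ≈ 9.7273)
Mul(L, Add(Function('C')(3), Function('c')(-6, 5))) = Mul(Rational(107, 11), Add(3, Mul(-6, 5, Add(1, 5)))) = Mul(Rational(107, 11), Add(3, Mul(-6, 5, 6))) = Mul(Rational(107, 11), Add(3, -180)) = Mul(Rational(107, 11), -177) = Rational(-18939, 11)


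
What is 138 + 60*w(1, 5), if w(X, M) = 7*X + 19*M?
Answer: 6258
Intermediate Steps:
138 + 60*w(1, 5) = 138 + 60*(7*1 + 19*5) = 138 + 60*(7 + 95) = 138 + 60*102 = 138 + 6120 = 6258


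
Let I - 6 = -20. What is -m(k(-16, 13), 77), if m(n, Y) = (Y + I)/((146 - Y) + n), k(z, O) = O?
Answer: -63/82 ≈ -0.76829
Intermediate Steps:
I = -14 (I = 6 - 20 = -14)
m(n, Y) = (-14 + Y)/(146 + n - Y) (m(n, Y) = (Y - 14)/((146 - Y) + n) = (-14 + Y)/(146 + n - Y))
-m(k(-16, 13), 77) = -(-14 + 77)/(146 + 13 - 1*77) = -63/(146 + 13 - 77) = -63/82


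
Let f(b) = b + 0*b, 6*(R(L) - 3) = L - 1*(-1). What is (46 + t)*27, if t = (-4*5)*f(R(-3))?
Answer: -198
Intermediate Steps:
R(L) = 19/6 + L/6 (R(L) = 3 + (L - 1*(-1))/6 = 3 + (L + 1)/6 = 3 + (1 + L)/6 = 3 + (⅙ + L/6) = 19/6 + L/6)
f(b) = b (f(b) = b + 0 = b)
t = -160/3 (t = (-4*5)*(19/6 + (⅙)*(-3)) = -20*(19/6 - ½) = -20*8/3 = -160/3 ≈ -53.333)
(46 + t)*27 = (46 - 160/3)*27 = -22/3*27 = -198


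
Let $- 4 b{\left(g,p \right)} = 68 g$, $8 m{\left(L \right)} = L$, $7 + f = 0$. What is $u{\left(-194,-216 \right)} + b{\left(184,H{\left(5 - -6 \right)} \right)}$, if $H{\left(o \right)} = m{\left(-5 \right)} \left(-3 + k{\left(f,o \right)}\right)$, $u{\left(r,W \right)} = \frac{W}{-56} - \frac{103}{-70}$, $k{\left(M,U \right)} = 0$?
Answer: $- \frac{218587}{70} \approx -3122.7$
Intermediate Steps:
$f = -7$ ($f = -7 + 0 = -7$)
$m{\left(L \right)} = \frac{L}{8}$
$u{\left(r,W \right)} = \frac{103}{70} - \frac{W}{56}$ ($u{\left(r,W \right)} = W \left(- \frac{1}{56}\right) - - \frac{103}{70} = - \frac{W}{56} + \frac{103}{70} = \frac{103}{70} - \frac{W}{56}$)
$H{\left(o \right)} = \frac{15}{8}$ ($H{\left(o \right)} = \frac{1}{8} \left(-5\right) \left(-3 + 0\right) = \left(- \frac{5}{8}\right) \left(-3\right) = \frac{15}{8}$)
$b{\left(g,p \right)} = - 17 g$ ($b{\left(g,p \right)} = - \frac{68 g}{4} = - 17 g$)
$u{\left(-194,-216 \right)} + b{\left(184,H{\left(5 - -6 \right)} \right)} = \left(\frac{103}{70} - - \frac{27}{7}\right) - 3128 = \left(\frac{103}{70} + \frac{27}{7}\right) - 3128 = \frac{373}{70} - 3128 = - \frac{218587}{70}$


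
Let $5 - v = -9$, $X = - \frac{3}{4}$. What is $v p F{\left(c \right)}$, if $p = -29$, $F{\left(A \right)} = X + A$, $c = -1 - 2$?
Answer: $\frac{3045}{2} \approx 1522.5$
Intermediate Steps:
$c = -3$
$X = - \frac{3}{4}$ ($X = \left(-3\right) \frac{1}{4} = - \frac{3}{4} \approx -0.75$)
$v = 14$ ($v = 5 - -9 = 5 + 9 = 14$)
$F{\left(A \right)} = - \frac{3}{4} + A$
$v p F{\left(c \right)} = 14 \left(-29\right) \left(- \frac{3}{4} - 3\right) = \left(-406\right) \left(- \frac{15}{4}\right) = \frac{3045}{2}$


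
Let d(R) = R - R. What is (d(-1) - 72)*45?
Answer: -3240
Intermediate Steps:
d(R) = 0
(d(-1) - 72)*45 = (0 - 72)*45 = -72*45 = -3240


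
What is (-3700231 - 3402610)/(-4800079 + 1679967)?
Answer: 7102841/3120112 ≈ 2.2765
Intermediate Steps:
(-3700231 - 3402610)/(-4800079 + 1679967) = -7102841/(-3120112) = -7102841*(-1/3120112) = 7102841/3120112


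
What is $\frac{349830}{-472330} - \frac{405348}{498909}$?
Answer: $- \frac{12199711877}{7854989599} \approx -1.5531$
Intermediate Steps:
$\frac{349830}{-472330} - \frac{405348}{498909} = 349830 \left(- \frac{1}{472330}\right) - \frac{135116}{166303} = - \frac{34983}{47233} - \frac{135116}{166303} = - \frac{12199711877}{7854989599}$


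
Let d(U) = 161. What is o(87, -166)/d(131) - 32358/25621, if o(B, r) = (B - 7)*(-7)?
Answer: -2793914/589283 ≈ -4.7412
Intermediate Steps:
o(B, r) = 49 - 7*B (o(B, r) = (-7 + B)*(-7) = 49 - 7*B)
o(87, -166)/d(131) - 32358/25621 = (49 - 7*87)/161 - 32358/25621 = (49 - 609)*(1/161) - 32358*1/25621 = -560*1/161 - 32358/25621 = -80/23 - 32358/25621 = -2793914/589283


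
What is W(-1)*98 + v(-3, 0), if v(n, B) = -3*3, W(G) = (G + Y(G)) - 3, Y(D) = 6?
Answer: 187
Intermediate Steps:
W(G) = 3 + G (W(G) = (G + 6) - 3 = (6 + G) - 3 = 3 + G)
v(n, B) = -9
W(-1)*98 + v(-3, 0) = (3 - 1)*98 - 9 = 2*98 - 9 = 196 - 9 = 187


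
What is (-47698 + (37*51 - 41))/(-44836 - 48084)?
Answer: 11463/23230 ≈ 0.49346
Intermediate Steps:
(-47698 + (37*51 - 41))/(-44836 - 48084) = (-47698 + (1887 - 41))/(-92920) = (-47698 + 1846)*(-1/92920) = -45852*(-1/92920) = 11463/23230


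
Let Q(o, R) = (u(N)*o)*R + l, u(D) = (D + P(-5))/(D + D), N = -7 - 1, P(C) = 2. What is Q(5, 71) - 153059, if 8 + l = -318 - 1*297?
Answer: -1228391/8 ≈ -1.5355e+5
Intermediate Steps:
N = -8
l = -623 (l = -8 + (-318 - 1*297) = -8 + (-318 - 297) = -8 - 615 = -623)
u(D) = (2 + D)/(2*D) (u(D) = (D + 2)/(D + D) = (2 + D)/((2*D)) = (2 + D)*(1/(2*D)) = (2 + D)/(2*D))
Q(o, R) = -623 + 3*R*o/8 (Q(o, R) = (((½)*(2 - 8)/(-8))*o)*R - 623 = (((½)*(-⅛)*(-6))*o)*R - 623 = (3*o/8)*R - 623 = 3*R*o/8 - 623 = -623 + 3*R*o/8)
Q(5, 71) - 153059 = (-623 + (3/8)*71*5) - 153059 = (-623 + 1065/8) - 153059 = -3919/8 - 153059 = -1228391/8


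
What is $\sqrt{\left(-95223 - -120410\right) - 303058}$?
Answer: $i \sqrt{277871} \approx 527.13 i$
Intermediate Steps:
$\sqrt{\left(-95223 - -120410\right) - 303058} = \sqrt{\left(-95223 + 120410\right) - 303058} = \sqrt{25187 - 303058} = \sqrt{-277871} = i \sqrt{277871}$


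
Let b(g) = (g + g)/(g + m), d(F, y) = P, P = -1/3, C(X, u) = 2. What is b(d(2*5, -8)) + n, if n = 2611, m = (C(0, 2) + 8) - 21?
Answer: 44388/17 ≈ 2611.1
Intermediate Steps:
m = -11 (m = (2 + 8) - 21 = 10 - 21 = -11)
P = -⅓ (P = -1*⅓ = -⅓ ≈ -0.33333)
d(F, y) = -⅓
b(g) = 2*g/(-11 + g) (b(g) = (g + g)/(g - 11) = (2*g)/(-11 + g) = 2*g/(-11 + g))
b(d(2*5, -8)) + n = 2*(-⅓)/(-11 - ⅓) + 2611 = 2*(-⅓)/(-34/3) + 2611 = 2*(-⅓)*(-3/34) + 2611 = 1/17 + 2611 = 44388/17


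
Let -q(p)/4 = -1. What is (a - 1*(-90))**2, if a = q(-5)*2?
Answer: 9604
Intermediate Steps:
q(p) = 4 (q(p) = -4*(-1) = 4)
a = 8 (a = 4*2 = 8)
(a - 1*(-90))**2 = (8 - 1*(-90))**2 = (8 + 90)**2 = 98**2 = 9604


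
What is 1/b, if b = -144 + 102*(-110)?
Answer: -1/11364 ≈ -8.7997e-5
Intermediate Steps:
b = -11364 (b = -144 - 11220 = -11364)
1/b = 1/(-11364) = -1/11364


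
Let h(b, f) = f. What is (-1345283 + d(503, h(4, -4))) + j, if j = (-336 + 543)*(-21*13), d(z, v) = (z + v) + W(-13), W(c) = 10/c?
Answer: -18216845/13 ≈ -1.4013e+6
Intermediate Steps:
d(z, v) = -10/13 + v + z (d(z, v) = (z + v) + 10/(-13) = (v + z) + 10*(-1/13) = (v + z) - 10/13 = -10/13 + v + z)
j = -56511 (j = 207*(-273) = -56511)
(-1345283 + d(503, h(4, -4))) + j = (-1345283 + (-10/13 - 4 + 503)) - 56511 = (-1345283 + 6477/13) - 56511 = -17482202/13 - 56511 = -18216845/13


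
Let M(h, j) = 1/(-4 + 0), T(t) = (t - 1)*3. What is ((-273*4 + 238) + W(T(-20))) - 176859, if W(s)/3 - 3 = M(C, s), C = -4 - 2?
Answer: -710819/4 ≈ -1.7770e+5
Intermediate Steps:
T(t) = -3 + 3*t (T(t) = (-1 + t)*3 = -3 + 3*t)
C = -6
M(h, j) = -¼ (M(h, j) = 1/(-4) = -¼)
W(s) = 33/4 (W(s) = 9 + 3*(-¼) = 9 - ¾ = 33/4)
((-273*4 + 238) + W(T(-20))) - 176859 = ((-273*4 + 238) + 33/4) - 176859 = ((-1092 + 238) + 33/4) - 176859 = (-854 + 33/4) - 176859 = -3383/4 - 176859 = -710819/4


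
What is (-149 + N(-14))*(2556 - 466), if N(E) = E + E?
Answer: -369930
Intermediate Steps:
N(E) = 2*E
(-149 + N(-14))*(2556 - 466) = (-149 + 2*(-14))*(2556 - 466) = (-149 - 28)*2090 = -177*2090 = -369930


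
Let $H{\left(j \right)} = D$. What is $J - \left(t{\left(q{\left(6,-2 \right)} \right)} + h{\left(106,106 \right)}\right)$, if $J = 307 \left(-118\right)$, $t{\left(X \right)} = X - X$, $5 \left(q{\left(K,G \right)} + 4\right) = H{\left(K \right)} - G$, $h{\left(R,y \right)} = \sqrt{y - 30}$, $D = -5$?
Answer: $-36226 - 2 \sqrt{19} \approx -36235.0$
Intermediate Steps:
$H{\left(j \right)} = -5$
$h{\left(R,y \right)} = \sqrt{-30 + y}$
$q{\left(K,G \right)} = -5 - \frac{G}{5}$ ($q{\left(K,G \right)} = -4 + \frac{-5 - G}{5} = -4 - \left(1 + \frac{G}{5}\right) = -5 - \frac{G}{5}$)
$t{\left(X \right)} = 0$
$J = -36226$
$J - \left(t{\left(q{\left(6,-2 \right)} \right)} + h{\left(106,106 \right)}\right) = -36226 - \left(0 + \sqrt{-30 + 106}\right) = -36226 - \left(0 + \sqrt{76}\right) = -36226 - \left(0 + 2 \sqrt{19}\right) = -36226 - 2 \sqrt{19}$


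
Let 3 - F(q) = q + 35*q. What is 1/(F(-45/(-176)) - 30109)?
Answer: -44/1325069 ≈ -3.3206e-5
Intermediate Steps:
F(q) = 3 - 36*q (F(q) = 3 - (q + 35*q) = 3 - 36*q)
1/(F(-45/(-176)) - 30109) = 1/((3 - (-1620)/(-176)) - 30109) = 1/((3 - (-1620)*(-1)/176) - 30109) = 1/((3 - 36*45/176) - 30109) = 1/((3 - 405/44) - 30109) = 1/(-273/44 - 30109) = 1/(-1325069/44) = -44/1325069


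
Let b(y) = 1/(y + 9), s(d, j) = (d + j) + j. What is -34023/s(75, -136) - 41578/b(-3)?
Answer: -49111173/197 ≈ -2.4930e+5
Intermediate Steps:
s(d, j) = d + 2*j
b(y) = 1/(9 + y)
-34023/s(75, -136) - 41578/b(-3) = -34023/(75 + 2*(-136)) - 41578/(1/(9 - 3)) = -34023/(75 - 272) - 41578/(1/6) = -34023/(-197) - 41578/⅙ = -34023*(-1/197) - 41578*6 = 34023/197 - 249468 = -49111173/197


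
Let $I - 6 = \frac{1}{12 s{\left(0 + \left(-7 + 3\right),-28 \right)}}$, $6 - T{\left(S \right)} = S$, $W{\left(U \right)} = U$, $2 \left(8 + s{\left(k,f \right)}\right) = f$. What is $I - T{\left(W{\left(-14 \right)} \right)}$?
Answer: $- \frac{3697}{264} \approx -14.004$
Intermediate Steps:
$s{\left(k,f \right)} = -8 + \frac{f}{2}$
$T{\left(S \right)} = 6 - S$
$I = \frac{1583}{264}$ ($I = 6 + \frac{1}{12 \left(-8 + \frac{1}{2} \left(-28\right)\right)} = 6 + \frac{1}{12 \left(-8 - 14\right)} = 6 + \frac{1}{12 \left(-22\right)} = 6 + \frac{1}{-264} = 6 - \frac{1}{264} = \frac{1583}{264} \approx 5.9962$)
$I - T{\left(W{\left(-14 \right)} \right)} = \frac{1583}{264} - \left(6 - -14\right) = \frac{1583}{264} - \left(6 + 14\right) = \frac{1583}{264} - 20 = - \frac{3697}{264}$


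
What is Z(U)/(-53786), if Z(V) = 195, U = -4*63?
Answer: -195/53786 ≈ -0.0036255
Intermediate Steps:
U = -252
Z(U)/(-53786) = 195/(-53786) = 195*(-1/53786) = -195/53786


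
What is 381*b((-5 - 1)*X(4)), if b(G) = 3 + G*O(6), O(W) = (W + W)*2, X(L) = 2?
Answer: -108585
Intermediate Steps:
O(W) = 4*W (O(W) = (2*W)*2 = 4*W)
b(G) = 3 + 24*G (b(G) = 3 + G*(4*6) = 3 + G*24 = 3 + 24*G)
381*b((-5 - 1)*X(4)) = 381*(3 + 24*((-5 - 1)*2)) = 381*(3 + 24*(-6*2)) = 381*(3 + 24*(-12)) = 381*(3 - 288) = 381*(-285) = -108585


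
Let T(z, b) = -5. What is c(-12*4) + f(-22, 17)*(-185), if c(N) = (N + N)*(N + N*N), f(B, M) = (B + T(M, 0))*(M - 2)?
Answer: -141651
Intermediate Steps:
f(B, M) = (-5 + B)*(-2 + M) (f(B, M) = (B - 5)*(M - 2) = (-5 + B)*(-2 + M))
c(N) = 2*N*(N + N²) (c(N) = (2*N)*(N + N²) = 2*N*(N + N²))
c(-12*4) + f(-22, 17)*(-185) = 2*(-12*4)²*(1 - 12*4) + (10 - 5*17 - 2*(-22) - 22*17)*(-185) = 2*(-48)²*(1 - 48) + (10 - 85 + 44 - 374)*(-185) = 2*2304*(-47) - 405*(-185) = -216576 + 74925 = -141651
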